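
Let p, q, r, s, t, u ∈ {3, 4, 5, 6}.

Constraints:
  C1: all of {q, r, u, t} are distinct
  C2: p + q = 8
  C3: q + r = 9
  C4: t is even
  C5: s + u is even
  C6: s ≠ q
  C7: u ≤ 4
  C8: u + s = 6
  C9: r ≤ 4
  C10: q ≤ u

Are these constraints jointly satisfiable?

Unsatisfiable

From constraints 7 and 10: q ≤ u ≤ 4. From constraint 9: r ≤ 4. Hence q + r ≤ 8. But constraint 3 requires q + r = 9, and 9 > 8. Contradiction.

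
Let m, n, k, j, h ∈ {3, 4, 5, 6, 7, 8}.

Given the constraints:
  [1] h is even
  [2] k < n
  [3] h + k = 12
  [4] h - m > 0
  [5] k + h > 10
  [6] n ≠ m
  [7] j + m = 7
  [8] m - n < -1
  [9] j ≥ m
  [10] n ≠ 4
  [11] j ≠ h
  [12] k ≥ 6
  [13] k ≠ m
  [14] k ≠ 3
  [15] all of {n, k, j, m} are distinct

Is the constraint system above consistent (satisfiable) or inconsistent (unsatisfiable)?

Take m = 3, n = 7, k = 6, j = 4, h = 6. Then constraint 3: h + k = 12; constraint 4: h - m = 3, and every other listed constraint is also met.

Satisfiable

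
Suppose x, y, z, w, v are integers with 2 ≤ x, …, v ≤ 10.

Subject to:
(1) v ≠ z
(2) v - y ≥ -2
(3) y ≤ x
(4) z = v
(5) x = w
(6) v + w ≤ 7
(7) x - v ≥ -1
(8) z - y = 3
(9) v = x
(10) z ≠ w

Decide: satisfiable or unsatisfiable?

From constraints 4, 5, and 9, z = v = x = w, so z = w. But constraint 10 says z ≠ w. Contradiction.

Unsatisfiable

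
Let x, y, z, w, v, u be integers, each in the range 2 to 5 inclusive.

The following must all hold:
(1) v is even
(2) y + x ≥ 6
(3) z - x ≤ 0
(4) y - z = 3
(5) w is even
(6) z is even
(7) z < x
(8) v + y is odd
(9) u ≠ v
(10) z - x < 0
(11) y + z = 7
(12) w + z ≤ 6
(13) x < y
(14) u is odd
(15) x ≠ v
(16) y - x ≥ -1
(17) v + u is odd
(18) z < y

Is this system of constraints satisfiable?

Try x = 3, y = 5, z = 2, w = 4, v = 4, u = 5.
Check constraint 2: y + x = 8; constraint 3: z - x = -1. The remaining constraints are straightforward to verify.

Satisfiable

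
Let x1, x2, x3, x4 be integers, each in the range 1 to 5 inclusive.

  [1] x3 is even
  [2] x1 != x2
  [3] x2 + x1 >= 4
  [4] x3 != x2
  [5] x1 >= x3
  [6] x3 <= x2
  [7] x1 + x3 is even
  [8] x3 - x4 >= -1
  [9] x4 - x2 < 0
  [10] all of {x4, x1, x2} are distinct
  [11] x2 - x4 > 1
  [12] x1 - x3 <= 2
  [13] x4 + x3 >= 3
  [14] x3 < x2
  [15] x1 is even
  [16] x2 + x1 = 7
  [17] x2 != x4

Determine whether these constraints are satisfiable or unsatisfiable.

The assignment x1 = 2, x2 = 5, x3 = 2, x4 = 3 works:
  constraint 3 holds since x2 + x1 = 7.
  constraint 8 holds since x3 - x4 = -1.
The rest check out directly.

Satisfiable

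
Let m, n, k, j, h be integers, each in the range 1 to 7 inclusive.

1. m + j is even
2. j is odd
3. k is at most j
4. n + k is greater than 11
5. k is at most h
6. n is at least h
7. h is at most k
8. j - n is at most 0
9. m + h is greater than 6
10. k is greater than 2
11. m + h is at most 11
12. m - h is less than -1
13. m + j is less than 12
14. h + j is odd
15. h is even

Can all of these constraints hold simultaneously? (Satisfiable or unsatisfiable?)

Satisfiable

Try m = 3, n = 7, k = 6, j = 7, h = 6.
Check constraint 4: n + k = 13; constraint 8: j - n = 0; constraint 9: m + h = 9. The remaining constraints are straightforward to verify.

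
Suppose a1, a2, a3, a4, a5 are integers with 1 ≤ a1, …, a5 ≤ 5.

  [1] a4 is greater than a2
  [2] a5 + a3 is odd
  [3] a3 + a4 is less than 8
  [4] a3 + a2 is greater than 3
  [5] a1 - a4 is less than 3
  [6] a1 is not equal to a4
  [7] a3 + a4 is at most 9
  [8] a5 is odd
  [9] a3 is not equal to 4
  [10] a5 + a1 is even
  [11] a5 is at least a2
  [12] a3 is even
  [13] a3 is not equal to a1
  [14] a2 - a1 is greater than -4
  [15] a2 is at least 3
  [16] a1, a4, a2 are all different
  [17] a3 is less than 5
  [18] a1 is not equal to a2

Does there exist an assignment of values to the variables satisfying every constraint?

Satisfiable

Take a1 = 5, a2 = 3, a3 = 2, a4 = 4, a5 = 3. Then constraint 3: a3 + a4 = 6; constraint 4: a3 + a2 = 5; constraint 5: a1 - a4 = 1, and every other listed constraint is also met.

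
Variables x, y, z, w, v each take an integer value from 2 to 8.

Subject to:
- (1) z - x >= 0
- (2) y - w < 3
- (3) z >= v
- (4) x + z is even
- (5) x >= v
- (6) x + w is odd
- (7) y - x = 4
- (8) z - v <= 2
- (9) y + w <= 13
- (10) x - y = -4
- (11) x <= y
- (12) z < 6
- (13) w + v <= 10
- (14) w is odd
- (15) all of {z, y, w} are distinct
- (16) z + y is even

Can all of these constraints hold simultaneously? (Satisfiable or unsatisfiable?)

Take x = 2, y = 6, z = 2, w = 5, v = 2. Then constraint 1: z - x = 0; constraint 2: y - w = 1; constraint 7: y - x = 4, and every other listed constraint is also met.

Satisfiable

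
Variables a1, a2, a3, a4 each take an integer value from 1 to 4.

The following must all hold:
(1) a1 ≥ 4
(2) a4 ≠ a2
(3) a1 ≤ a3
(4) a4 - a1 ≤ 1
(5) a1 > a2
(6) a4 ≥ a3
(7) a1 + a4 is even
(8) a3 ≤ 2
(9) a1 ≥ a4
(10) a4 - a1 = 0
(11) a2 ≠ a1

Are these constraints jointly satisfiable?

Unsatisfiable

From constraints 1 and 3: a3 ≥ a1 and a1 ≥ 4, so a3 ≥ 4. From constraint 8: a3 ≤ 2. But 2 < 4, so no value of a3 works.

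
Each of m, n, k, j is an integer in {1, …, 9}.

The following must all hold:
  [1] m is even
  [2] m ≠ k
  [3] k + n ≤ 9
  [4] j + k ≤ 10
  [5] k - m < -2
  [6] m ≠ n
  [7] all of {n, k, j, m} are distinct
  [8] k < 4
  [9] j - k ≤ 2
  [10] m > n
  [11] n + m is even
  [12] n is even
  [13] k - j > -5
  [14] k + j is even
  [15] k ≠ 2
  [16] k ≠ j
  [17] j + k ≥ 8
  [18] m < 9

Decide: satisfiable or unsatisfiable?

Satisfiable

Try m = 8, n = 6, k = 3, j = 5.
Check constraint 3: k + n = 9; constraint 4: j + k = 8; constraint 5: k - m = -5. The remaining constraints are straightforward to verify.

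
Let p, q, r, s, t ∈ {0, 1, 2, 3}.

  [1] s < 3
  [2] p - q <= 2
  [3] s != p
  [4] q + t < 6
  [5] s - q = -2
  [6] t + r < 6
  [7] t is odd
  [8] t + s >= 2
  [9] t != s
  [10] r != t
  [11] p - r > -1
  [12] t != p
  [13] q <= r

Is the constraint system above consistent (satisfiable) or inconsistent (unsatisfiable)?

Setting (p, q, r, s, t) = (2, 2, 2, 0, 3) satisfies everything: constraint 2: p - q = 0; constraint 4: q + t = 5, and the others follow.

Satisfiable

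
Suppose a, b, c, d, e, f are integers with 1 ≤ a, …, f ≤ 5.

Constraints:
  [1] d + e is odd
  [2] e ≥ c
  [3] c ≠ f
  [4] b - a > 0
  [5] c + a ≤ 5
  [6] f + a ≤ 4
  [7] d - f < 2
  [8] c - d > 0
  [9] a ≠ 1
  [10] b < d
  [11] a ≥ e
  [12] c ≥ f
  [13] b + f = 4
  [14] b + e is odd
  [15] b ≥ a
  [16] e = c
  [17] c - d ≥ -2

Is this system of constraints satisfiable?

Constraints 2, 8, 10, 11, and 15 give c ≤ e, e ≤ a, a ≤ b, b < d, d < c. Chaining: c ≤ e ≤ a ≤ b < d < c, which forces c < c — impossible.

Unsatisfiable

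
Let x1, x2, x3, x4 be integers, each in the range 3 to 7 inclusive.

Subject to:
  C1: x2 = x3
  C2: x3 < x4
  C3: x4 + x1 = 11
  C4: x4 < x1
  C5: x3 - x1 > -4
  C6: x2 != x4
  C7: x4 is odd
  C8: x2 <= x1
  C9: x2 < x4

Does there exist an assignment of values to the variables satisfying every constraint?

One satisfying assignment is x1 = 6, x2 = 3, x3 = 3, x4 = 5.
For the less obvious constraints — constraint 3: x4 + x1 = 11; constraint 5: x3 - x1 = -3 — and the others hold by inspection.

Satisfiable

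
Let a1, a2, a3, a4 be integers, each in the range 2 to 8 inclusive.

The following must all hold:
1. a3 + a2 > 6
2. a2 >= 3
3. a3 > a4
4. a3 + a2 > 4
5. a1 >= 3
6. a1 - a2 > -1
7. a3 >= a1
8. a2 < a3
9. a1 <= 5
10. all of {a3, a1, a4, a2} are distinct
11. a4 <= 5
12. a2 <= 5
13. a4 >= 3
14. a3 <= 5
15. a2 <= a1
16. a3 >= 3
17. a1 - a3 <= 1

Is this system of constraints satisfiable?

Constraints 2, 5, 9, 11, 12, 13, 14, and 16 confine each of a3, a1, a4, a2 to the 3 values {3, …, 5}.
Constraint 10 requires all 4 of them to be distinct, but only 3 values are available — impossible by the pigeonhole principle.

Unsatisfiable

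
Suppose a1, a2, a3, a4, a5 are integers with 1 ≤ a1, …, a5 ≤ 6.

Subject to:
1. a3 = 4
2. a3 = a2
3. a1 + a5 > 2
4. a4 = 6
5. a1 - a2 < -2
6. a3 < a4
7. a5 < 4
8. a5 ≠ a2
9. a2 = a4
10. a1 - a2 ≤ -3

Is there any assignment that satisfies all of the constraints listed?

Unsatisfiable

Constraint 1 fixes a3 = 4 and constraint 4 fixes a4 = 6. Constraints 2 and 9 give a3 = a2 = a4, so a3 = a4. But 4 ≠ 6 — contradiction.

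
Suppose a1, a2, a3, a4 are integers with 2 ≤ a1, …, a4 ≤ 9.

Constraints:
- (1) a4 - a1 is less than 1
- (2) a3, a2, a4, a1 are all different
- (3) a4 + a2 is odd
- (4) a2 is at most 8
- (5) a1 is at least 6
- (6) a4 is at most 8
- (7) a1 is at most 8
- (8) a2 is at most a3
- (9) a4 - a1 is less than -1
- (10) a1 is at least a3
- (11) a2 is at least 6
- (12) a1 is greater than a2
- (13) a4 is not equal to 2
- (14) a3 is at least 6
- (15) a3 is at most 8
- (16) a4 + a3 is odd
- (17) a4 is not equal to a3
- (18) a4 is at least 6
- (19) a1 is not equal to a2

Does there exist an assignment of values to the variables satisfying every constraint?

Constraints 4, 5, 6, 7, 11, 14, 15, and 18 confine each of a3, a2, a4, a1 to the 3 values {6, …, 8}.
Constraint 2 requires all 4 of them to be distinct, but only 3 values are available — impossible by the pigeonhole principle.

Unsatisfiable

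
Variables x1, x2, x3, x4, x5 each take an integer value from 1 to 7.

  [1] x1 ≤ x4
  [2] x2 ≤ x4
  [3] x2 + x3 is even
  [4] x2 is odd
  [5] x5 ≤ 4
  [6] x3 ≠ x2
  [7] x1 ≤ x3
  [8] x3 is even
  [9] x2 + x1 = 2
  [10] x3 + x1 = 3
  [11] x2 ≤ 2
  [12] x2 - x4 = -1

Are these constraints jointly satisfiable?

Constraint 4 makes x2 odd and constraint 8 makes x3 even, so x2 + x3 must be odd. Constraint 3 says x2 + x3 is even — contradiction.

Unsatisfiable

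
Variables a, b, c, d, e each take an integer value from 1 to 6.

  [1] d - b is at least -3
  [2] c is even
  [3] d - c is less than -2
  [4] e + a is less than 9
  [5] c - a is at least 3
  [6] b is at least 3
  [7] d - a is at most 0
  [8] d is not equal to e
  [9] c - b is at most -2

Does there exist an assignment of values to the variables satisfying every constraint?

Constraints 1, 5, 7, and 9 give b − c ≥ 2, c − a ≥ 3, a − d ≥ 0, d − b ≥ -3.
Adding all 4 inequalities: the left sides telescope to 0, and the right sides sum to 2 + 3 + 0 + (-3) = 2. So 0 ≥ 2, which is false.

Unsatisfiable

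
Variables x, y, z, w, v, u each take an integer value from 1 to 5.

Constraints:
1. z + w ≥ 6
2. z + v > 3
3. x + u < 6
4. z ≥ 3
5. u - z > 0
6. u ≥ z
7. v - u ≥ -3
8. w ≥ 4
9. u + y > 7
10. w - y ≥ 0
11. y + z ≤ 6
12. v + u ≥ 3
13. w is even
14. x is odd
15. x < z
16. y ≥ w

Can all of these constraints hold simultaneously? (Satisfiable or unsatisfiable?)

Unsatisfiable

From constraints 8 and 16: y ≥ w ≥ 4. From constraint 4: z ≥ 3. Hence y + z ≥ 7. But constraint 11 requires y + z ≤ 6, and 6 < 7. Contradiction.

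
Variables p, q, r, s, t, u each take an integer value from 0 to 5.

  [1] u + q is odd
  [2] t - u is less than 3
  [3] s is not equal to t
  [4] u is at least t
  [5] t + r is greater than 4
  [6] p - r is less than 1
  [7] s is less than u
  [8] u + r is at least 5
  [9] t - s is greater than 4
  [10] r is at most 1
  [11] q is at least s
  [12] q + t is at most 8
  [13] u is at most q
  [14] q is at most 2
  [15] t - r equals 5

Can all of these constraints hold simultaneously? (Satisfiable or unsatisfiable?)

Unsatisfiable

From constraints 13 and 14: u ≤ q ≤ 2. From constraint 10: r ≤ 1. Hence u + r ≤ 3. But constraint 8 requires u + r ≥ 5, and 5 > 3. Contradiction.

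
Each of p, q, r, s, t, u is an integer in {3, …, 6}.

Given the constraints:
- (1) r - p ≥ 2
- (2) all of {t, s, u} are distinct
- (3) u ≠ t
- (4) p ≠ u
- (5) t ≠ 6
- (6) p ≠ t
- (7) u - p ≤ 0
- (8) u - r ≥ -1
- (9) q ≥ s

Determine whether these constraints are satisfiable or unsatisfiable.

Unsatisfiable

Constraints 1, 7, and 8 give u − r ≥ -1, r − p ≥ 2, p − u ≥ 0.
Adding all 3 inequalities: the left sides telescope to 0, and the right sides sum to (-1) + 2 + 0 = 1. So 0 ≥ 1, which is false.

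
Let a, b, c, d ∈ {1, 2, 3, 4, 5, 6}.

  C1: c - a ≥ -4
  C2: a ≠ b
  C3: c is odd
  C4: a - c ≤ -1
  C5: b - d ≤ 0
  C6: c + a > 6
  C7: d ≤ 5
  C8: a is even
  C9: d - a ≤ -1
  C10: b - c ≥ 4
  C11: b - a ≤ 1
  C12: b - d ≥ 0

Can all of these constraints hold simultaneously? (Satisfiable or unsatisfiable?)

Unsatisfiable

Constraints 1, 5, 9, and 10 give d − b ≥ 0, b − c ≥ 4, c − a ≥ -4, a − d ≥ 1.
Adding all 4 inequalities: the left sides telescope to 0, and the right sides sum to 0 + 4 + (-4) + 1 = 1. So 0 ≥ 1, which is false.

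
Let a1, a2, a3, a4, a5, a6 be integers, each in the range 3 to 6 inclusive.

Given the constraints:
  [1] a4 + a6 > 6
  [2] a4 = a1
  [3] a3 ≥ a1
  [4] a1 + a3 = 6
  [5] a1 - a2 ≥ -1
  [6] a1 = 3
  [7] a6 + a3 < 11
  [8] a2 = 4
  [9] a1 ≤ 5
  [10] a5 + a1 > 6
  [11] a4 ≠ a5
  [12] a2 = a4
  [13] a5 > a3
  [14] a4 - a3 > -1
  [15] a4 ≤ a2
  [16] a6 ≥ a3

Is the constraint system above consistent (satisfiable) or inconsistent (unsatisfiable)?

Constraint 8 fixes a2 = 4 and constraint 6 fixes a1 = 3. Constraints 2 and 12 give a2 = a4 = a1, so a2 = a1. But 4 ≠ 3 — contradiction.

Unsatisfiable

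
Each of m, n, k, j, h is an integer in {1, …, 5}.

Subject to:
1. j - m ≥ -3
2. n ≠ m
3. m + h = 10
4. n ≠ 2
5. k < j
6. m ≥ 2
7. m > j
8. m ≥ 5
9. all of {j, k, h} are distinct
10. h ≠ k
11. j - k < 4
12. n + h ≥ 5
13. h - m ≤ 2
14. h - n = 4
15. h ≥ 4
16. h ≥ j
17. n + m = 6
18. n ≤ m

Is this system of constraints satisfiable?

Satisfiable

Setting (m, n, k, j, h) = (5, 1, 1, 3, 5) satisfies everything: constraint 1: j - m = -2; constraint 3: m + h = 10; constraint 11: j - k = 2, and the others follow.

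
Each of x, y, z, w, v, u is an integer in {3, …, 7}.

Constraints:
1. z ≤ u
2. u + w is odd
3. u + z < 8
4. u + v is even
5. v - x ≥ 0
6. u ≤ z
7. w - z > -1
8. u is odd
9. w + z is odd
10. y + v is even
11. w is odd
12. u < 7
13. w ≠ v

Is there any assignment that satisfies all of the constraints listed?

Constraint 8 makes u odd and constraint 11 makes w odd, so u + w must be even. Constraint 2 says u + w is odd — contradiction.

Unsatisfiable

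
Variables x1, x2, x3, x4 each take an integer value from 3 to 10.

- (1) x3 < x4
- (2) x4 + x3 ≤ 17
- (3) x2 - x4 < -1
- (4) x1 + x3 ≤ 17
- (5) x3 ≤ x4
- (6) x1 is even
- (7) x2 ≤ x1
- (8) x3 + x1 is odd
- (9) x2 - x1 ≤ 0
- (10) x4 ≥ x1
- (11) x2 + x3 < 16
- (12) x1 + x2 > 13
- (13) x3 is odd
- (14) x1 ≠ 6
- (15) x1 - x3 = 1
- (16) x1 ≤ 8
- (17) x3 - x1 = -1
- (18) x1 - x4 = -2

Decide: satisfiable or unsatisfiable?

Satisfiable

Setting (x1, x2, x3, x4) = (8, 7, 7, 10) satisfies everything: constraint 2: x4 + x3 = 17; constraint 3: x2 - x4 = -3, and the others follow.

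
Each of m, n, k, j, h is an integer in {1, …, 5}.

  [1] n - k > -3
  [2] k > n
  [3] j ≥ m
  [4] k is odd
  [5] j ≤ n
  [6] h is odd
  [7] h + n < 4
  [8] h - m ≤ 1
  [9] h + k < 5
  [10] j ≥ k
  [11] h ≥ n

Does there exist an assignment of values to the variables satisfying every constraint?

Unsatisfiable

Constraints 2, 5, and 10 give j ≤ n, n < k, k ≤ j. Chaining: j ≤ n < k ≤ j, which forces j < j — impossible.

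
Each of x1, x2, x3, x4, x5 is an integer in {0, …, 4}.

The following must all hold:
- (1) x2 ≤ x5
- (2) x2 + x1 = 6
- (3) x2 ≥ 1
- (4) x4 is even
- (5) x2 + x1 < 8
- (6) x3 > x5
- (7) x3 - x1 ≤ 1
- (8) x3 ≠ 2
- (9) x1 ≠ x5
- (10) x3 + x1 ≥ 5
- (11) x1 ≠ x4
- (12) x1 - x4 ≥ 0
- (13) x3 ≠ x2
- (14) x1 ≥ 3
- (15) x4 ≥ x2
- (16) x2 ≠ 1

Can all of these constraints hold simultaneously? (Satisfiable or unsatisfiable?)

Satisfiable

One satisfying assignment is x1 = 4, x2 = 2, x3 = 3, x4 = 2, x5 = 2.
For the less obvious constraints — constraint 2: x2 + x1 = 6; constraint 5: x2 + x1 = 6 — and the others hold by inspection.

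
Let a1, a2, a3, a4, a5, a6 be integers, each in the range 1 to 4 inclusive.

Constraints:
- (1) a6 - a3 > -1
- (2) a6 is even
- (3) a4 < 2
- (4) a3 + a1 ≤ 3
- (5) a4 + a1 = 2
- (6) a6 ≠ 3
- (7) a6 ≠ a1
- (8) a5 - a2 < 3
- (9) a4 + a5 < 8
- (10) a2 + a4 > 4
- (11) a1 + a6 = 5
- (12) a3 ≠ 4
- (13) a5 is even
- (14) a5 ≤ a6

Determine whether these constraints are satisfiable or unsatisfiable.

Satisfiable

The assignment a1 = 1, a2 = 4, a3 = 2, a4 = 1, a5 = 4, a6 = 4 works:
  constraint 1 holds since a6 - a3 = 2.
  constraint 4 holds since a3 + a1 = 3.
  constraint 5 holds since a4 + a1 = 2.
The rest check out directly.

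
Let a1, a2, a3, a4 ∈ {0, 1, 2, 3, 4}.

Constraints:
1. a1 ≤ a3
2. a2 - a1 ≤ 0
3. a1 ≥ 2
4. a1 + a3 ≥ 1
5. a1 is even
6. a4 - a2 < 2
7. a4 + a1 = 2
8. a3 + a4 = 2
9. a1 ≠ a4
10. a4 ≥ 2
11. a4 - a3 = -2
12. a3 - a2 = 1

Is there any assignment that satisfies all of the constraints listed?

From constraints 1 and 3: a3 ≥ a1 ≥ 2. From constraint 10: a4 ≥ 2. Hence a3 + a4 ≥ 4. But constraint 8 requires a3 + a4 = 2, and 2 < 4. Contradiction.

Unsatisfiable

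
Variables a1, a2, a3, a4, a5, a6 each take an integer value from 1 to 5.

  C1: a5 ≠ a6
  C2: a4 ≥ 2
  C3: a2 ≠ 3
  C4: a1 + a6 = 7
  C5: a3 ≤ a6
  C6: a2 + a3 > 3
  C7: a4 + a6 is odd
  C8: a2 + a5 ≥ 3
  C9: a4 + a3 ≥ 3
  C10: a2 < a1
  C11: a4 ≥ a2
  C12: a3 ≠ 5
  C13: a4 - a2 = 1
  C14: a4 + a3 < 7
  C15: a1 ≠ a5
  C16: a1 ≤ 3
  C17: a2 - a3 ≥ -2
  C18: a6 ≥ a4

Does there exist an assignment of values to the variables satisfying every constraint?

One satisfying assignment is a1 = 2, a2 = 1, a3 = 3, a4 = 2, a5 = 4, a6 = 5.
For the less obvious constraints — constraint 4: a1 + a6 = 7; constraint 6: a2 + a3 = 4; constraint 8: a2 + a5 = 5 — and the others hold by inspection.

Satisfiable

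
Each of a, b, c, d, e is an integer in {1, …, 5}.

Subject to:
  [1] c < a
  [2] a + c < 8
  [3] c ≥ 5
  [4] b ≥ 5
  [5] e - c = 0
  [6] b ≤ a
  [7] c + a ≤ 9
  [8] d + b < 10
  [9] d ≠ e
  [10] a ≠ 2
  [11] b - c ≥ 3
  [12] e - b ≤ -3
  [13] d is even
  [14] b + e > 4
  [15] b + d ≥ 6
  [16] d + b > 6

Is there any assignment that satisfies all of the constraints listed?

Unsatisfiable

From constraint 3: c ≥ 5. From constraints 4 and 6: a ≥ b ≥ 5. Hence c + a ≥ 10. But constraint 7 requires c + a ≤ 9, and 9 < 10. Contradiction.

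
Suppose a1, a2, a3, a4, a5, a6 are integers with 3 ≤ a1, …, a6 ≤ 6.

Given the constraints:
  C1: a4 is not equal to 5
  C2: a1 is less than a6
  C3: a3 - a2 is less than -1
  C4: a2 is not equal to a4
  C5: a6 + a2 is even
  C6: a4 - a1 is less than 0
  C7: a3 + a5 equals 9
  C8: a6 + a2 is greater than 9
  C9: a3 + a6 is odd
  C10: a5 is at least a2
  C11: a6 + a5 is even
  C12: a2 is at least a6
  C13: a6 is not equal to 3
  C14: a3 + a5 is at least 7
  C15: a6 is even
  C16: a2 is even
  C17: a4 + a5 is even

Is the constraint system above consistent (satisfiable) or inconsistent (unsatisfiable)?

Satisfiable

Take a1 = 5, a2 = 6, a3 = 3, a4 = 4, a5 = 6, a6 = 6. Then constraint 3: a3 - a2 = -3; constraint 6: a4 - a1 = -1, and every other listed constraint is also met.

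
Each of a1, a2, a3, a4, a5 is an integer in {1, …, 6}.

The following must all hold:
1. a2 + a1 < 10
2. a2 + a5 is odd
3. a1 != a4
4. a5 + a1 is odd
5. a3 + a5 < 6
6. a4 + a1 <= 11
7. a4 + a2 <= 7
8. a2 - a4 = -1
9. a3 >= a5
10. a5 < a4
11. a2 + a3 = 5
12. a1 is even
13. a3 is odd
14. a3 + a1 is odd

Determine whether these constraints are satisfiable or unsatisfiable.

Satisfiable

Setting (a1, a2, a3, a4, a5) = (6, 2, 3, 3, 1) satisfies everything: constraint 1: a2 + a1 = 8; constraint 5: a3 + a5 = 4, and the others follow.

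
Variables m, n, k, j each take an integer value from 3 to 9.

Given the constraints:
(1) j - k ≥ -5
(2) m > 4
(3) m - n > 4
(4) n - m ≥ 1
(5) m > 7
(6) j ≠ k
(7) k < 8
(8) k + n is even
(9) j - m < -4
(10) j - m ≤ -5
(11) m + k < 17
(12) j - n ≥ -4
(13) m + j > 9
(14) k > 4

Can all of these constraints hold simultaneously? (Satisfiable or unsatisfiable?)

Constraints 4, 10, and 12 give m − j ≥ 5, j − n ≥ -4, n − m ≥ 1.
Adding all 3 inequalities: the left sides telescope to 0, and the right sides sum to 5 + (-4) + 1 = 2. So 0 ≥ 2, which is false.

Unsatisfiable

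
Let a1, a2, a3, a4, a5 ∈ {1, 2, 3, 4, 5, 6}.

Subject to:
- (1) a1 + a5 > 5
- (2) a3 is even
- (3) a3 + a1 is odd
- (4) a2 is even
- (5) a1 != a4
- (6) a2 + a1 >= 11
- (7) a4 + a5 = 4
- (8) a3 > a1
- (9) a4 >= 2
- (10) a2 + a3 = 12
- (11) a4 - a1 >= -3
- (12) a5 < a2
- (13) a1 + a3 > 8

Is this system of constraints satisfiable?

Satisfiable

The assignment a1 = 5, a2 = 6, a3 = 6, a4 = 2, a5 = 2 works:
  constraint 1 holds since a1 + a5 = 7.
  constraint 6 holds since a2 + a1 = 11.
  constraint 7 holds since a4 + a5 = 4.
The rest check out directly.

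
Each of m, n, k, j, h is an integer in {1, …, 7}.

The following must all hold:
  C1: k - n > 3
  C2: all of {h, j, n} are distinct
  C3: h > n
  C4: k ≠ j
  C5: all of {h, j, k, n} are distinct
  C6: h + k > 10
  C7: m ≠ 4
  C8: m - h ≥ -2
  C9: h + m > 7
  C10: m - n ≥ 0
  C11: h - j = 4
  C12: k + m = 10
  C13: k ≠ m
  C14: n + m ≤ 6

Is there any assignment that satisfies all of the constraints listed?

Try m = 3, n = 2, k = 7, j = 1, h = 5.
Check constraint 1: k - n = 5; constraint 6: h + k = 12. The remaining constraints are straightforward to verify.

Satisfiable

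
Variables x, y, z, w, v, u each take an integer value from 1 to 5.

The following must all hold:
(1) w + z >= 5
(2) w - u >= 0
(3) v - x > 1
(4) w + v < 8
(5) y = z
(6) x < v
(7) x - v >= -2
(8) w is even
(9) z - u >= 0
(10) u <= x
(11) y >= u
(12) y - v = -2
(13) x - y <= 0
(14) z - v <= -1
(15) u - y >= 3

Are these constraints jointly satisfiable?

Constraints 7, 9, 13, 14, and 15 give z − u ≥ 0, u − y ≥ 3, y − x ≥ 0, x − v ≥ -2, v − z ≥ 1.
Adding all 5 inequalities: the left sides telescope to 0, and the right sides sum to 0 + 3 + 0 + (-2) + 1 = 2. So 0 ≥ 2, which is false.

Unsatisfiable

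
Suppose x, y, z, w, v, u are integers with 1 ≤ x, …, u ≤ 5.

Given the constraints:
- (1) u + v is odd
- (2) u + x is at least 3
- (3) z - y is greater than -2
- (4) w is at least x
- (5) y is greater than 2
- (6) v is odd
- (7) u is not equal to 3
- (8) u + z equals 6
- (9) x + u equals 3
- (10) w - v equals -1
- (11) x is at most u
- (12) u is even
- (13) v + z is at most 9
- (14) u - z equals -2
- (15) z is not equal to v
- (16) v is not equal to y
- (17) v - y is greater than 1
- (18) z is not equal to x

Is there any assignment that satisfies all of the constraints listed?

One satisfying assignment is x = 1, y = 3, z = 4, w = 4, v = 5, u = 2.
For the less obvious constraints — constraint 2: u + x = 3; constraint 3: z - y = 1 — and the others hold by inspection.

Satisfiable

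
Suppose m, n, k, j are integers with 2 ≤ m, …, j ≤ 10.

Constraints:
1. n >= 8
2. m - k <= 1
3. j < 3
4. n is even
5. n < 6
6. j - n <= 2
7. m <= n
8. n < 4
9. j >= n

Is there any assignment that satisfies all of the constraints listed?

From constraints 1 and 9: j ≥ n and n ≥ 8, so j ≥ 8. From constraint 3: j ≤ 2. But 2 < 8, so no value of j works.

Unsatisfiable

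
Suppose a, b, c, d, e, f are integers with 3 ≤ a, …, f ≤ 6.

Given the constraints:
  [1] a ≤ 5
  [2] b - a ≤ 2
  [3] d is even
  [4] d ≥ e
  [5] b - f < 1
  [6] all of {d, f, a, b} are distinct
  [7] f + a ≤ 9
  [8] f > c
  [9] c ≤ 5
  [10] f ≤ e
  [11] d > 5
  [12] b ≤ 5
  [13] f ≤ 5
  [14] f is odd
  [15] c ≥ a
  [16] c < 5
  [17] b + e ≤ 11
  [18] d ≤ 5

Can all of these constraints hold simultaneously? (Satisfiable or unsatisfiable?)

Constraints 1, 12, 13, and 18 confine each of d, f, a, b to the 3 values {3, …, 5} (the domain already gives each ≥ 3).
Constraint 6 requires all 4 of them to be distinct, but only 3 values are available — impossible by the pigeonhole principle.

Unsatisfiable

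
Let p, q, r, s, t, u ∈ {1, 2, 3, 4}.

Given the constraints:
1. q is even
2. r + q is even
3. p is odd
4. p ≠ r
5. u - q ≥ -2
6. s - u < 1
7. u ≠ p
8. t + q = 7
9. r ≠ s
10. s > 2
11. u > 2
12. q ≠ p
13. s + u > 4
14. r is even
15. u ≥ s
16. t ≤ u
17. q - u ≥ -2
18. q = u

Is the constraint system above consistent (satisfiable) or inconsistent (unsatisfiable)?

Try p = 1, q = 4, r = 2, s = 3, t = 3, u = 4.
Check constraint 5: u - q = 0; constraint 6: s - u = -1. The remaining constraints are straightforward to verify.

Satisfiable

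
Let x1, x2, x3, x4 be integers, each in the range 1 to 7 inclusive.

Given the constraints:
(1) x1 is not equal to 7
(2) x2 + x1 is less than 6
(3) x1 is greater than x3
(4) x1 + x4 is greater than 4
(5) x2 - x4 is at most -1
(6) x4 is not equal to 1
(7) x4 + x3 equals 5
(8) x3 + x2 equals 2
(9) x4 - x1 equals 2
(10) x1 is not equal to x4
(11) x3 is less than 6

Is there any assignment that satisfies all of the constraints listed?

Satisfiable

Try x1 = 2, x2 = 1, x3 = 1, x4 = 4.
Check constraint 2: x2 + x1 = 3; constraint 4: x1 + x4 = 6. The remaining constraints are straightforward to verify.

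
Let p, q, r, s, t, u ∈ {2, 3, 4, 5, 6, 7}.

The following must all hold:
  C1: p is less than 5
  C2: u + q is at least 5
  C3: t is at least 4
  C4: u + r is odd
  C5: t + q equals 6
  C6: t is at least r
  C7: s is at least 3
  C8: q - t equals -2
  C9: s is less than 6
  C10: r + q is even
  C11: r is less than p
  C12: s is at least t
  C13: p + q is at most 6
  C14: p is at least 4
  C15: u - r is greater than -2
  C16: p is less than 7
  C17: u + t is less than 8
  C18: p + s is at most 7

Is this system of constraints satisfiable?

From constraint 14: p ≥ 4. From constraints 3 and 12: s ≥ t ≥ 4. Hence p + s ≥ 8. But constraint 18 requires p + s ≤ 7, and 7 < 8. Contradiction.

Unsatisfiable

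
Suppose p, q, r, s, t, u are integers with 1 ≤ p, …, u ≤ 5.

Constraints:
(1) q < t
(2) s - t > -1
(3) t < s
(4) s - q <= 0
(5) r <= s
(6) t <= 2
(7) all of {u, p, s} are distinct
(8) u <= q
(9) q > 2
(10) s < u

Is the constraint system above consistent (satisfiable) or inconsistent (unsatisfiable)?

Constraints 1, 3, 8, and 10 give s < u, u ≤ q, q < t, t < s. Chaining: s < u ≤ q < t < s, which forces s < s — impossible.

Unsatisfiable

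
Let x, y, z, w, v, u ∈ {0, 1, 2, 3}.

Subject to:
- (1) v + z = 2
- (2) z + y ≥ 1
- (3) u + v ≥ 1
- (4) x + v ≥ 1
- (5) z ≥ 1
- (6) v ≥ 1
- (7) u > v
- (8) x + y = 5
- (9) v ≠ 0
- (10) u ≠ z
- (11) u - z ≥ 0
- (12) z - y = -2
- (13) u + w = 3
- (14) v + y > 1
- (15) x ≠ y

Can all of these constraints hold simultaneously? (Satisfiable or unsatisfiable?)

Satisfiable

Try x = 2, y = 3, z = 1, w = 1, v = 1, u = 2.
Check constraint 1: v + z = 2; constraint 2: z + y = 4; constraint 3: u + v = 3. The remaining constraints are straightforward to verify.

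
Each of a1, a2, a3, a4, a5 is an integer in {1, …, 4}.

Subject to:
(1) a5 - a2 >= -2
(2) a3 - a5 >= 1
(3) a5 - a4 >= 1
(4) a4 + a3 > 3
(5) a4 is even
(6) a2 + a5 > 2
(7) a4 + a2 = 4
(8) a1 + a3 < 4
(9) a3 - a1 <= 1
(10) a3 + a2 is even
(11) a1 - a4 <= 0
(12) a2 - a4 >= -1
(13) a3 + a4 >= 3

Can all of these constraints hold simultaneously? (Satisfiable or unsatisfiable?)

Constraints 2, 3, 9, and 11 give a4 − a1 ≥ 0, a1 − a3 ≥ -1, a3 − a5 ≥ 1, a5 − a4 ≥ 1.
Adding all 4 inequalities: the left sides telescope to 0, and the right sides sum to 0 + (-1) + 1 + 1 = 1. So 0 ≥ 1, which is false.

Unsatisfiable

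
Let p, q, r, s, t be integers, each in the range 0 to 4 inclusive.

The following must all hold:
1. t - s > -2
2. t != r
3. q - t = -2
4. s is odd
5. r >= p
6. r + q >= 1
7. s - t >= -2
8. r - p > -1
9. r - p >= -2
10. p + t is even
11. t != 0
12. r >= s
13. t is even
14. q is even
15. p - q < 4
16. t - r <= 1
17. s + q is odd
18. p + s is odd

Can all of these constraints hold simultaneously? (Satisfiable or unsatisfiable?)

Satisfiable

The assignment p = 2, q = 0, r = 3, s = 3, t = 2 works:
  constraint 1 holds since t - s = -1.
  constraint 3 holds since q - t = -2.
The rest check out directly.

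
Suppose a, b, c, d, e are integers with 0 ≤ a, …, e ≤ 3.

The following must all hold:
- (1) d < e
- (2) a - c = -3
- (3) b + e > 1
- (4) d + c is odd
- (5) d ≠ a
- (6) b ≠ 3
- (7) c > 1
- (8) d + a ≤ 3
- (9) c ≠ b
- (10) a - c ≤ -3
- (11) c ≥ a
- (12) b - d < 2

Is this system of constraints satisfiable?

Take a = 0, b = 1, c = 3, d = 2, e = 3. Then constraint 2: a - c = -3; constraint 3: b + e = 4, and every other listed constraint is also met.

Satisfiable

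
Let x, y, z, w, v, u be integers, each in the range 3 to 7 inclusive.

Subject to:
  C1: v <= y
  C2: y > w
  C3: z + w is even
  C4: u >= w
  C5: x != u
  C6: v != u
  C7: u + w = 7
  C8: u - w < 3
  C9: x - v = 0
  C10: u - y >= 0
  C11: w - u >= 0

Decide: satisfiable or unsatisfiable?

Unsatisfiable

Constraints 2, 10, and 11 give u ≤ w, w < y, y ≤ u. Chaining: u ≤ w < y ≤ u, which forces u < u — impossible.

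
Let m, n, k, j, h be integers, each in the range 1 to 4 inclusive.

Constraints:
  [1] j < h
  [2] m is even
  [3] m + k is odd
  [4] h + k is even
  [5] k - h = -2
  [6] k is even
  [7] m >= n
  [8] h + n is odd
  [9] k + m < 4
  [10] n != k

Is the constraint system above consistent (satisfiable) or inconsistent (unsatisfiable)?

Constraint 2 makes m even and constraint 6 makes k even, so m + k must be even. Constraint 3 says m + k is odd — contradiction.

Unsatisfiable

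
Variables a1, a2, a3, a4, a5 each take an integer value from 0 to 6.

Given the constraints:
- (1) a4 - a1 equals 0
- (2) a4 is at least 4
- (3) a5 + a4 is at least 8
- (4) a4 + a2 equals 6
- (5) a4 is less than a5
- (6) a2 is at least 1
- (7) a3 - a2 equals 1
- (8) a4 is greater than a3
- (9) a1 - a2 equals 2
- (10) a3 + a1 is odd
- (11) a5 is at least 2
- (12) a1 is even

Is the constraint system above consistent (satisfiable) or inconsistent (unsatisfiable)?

Setting (a1, a2, a3, a4, a5) = (4, 2, 3, 4, 5) satisfies everything: constraint 1: a4 - a1 = 0; constraint 3: a5 + a4 = 9, and the others follow.

Satisfiable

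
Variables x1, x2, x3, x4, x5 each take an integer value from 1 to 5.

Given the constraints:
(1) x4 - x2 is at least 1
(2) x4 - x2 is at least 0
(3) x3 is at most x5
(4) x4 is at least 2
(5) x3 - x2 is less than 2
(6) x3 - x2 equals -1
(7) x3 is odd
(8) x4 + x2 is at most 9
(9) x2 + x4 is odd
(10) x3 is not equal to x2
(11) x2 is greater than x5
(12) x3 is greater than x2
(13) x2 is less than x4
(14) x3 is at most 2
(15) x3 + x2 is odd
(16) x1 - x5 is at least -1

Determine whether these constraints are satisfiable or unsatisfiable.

Constraints 3, 11, and 12 give x3 ≤ x5, x5 < x2, x2 < x3. Chaining: x3 ≤ x5 < x2 < x3, which forces x3 < x3 — impossible.

Unsatisfiable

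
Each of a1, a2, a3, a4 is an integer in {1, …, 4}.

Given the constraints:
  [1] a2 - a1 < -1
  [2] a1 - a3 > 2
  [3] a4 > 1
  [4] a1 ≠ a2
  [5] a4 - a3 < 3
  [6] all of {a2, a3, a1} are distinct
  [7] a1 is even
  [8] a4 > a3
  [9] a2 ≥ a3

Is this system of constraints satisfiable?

Satisfiable

One satisfying assignment is a1 = 4, a2 = 2, a3 = 1, a4 = 2.
For the less obvious constraints — constraint 1: a2 - a1 = -2; constraint 2: a1 - a3 = 3; constraint 5: a4 - a3 = 1 — and the others hold by inspection.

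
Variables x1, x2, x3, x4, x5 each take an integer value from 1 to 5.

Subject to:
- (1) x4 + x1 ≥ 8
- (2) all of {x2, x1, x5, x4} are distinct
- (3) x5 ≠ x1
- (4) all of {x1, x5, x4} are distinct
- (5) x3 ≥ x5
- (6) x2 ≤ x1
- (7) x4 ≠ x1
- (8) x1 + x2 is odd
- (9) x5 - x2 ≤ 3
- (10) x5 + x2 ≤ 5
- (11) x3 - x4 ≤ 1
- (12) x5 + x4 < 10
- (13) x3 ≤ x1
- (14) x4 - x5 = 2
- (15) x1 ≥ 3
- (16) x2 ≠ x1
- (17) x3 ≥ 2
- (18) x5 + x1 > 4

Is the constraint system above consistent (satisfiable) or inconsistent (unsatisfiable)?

Satisfiable

Try x1 = 4, x2 = 1, x3 = 3, x4 = 5, x5 = 3.
Check constraint 1: x4 + x1 = 9; constraint 9: x5 - x2 = 2. The remaining constraints are straightforward to verify.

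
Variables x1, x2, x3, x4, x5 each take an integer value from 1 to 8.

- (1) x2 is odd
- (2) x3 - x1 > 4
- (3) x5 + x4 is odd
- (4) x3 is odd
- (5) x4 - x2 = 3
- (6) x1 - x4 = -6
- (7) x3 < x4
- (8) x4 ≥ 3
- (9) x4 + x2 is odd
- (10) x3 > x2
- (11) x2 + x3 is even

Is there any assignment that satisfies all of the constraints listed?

Satisfiable

One satisfying assignment is x1 = 2, x2 = 5, x3 = 7, x4 = 8, x5 = 7.
For the less obvious constraints — constraint 2: x3 - x1 = 5; constraint 5: x4 - x2 = 3 — and the others hold by inspection.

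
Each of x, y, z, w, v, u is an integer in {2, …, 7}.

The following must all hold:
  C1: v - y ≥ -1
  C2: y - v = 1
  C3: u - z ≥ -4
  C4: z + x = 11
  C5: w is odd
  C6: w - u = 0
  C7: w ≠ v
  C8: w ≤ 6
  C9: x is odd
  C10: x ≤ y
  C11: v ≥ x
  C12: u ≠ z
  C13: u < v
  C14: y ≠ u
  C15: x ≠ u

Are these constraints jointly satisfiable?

Take x = 5, y = 6, z = 6, w = 3, v = 5, u = 3. Then constraint 1: v - y = -1; constraint 2: y - v = 1, and every other listed constraint is also met.

Satisfiable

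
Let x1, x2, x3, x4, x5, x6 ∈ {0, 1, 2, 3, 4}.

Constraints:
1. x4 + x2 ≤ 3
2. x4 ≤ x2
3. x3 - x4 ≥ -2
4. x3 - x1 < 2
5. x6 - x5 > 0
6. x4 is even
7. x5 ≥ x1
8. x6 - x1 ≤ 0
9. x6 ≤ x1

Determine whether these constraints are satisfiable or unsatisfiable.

Constraints 5, 7, and 8 give x6 ≤ x1, x1 ≤ x5, x5 < x6. Chaining: x6 ≤ x1 ≤ x5 < x6, which forces x6 < x6 — impossible.

Unsatisfiable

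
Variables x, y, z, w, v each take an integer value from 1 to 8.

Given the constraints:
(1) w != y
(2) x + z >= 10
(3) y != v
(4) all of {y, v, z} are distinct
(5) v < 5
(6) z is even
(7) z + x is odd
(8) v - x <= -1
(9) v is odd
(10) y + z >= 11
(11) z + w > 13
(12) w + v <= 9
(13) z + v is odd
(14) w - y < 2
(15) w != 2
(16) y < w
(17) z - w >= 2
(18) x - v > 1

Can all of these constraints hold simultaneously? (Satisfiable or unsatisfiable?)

Satisfiable

Take x = 5, y = 5, z = 8, w = 6, v = 1. Then constraint 2: x + z = 13; constraint 8: v - x = -4, and every other listed constraint is also met.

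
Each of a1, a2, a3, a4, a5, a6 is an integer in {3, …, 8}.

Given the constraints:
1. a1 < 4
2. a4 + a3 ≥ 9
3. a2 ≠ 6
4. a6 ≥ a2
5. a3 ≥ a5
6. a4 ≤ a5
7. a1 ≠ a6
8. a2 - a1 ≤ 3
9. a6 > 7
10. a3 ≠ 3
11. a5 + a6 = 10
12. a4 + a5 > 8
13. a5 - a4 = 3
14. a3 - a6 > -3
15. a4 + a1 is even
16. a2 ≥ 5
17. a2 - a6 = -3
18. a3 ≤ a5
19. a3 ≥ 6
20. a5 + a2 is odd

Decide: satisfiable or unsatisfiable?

From constraints 18 and 19: a5 ≥ a3 ≥ 6. From constraints 4 and 16: a6 ≥ a2 ≥ 5. Hence a5 + a6 ≥ 11. But constraint 11 requires a5 + a6 = 10, and 10 < 11. Contradiction.

Unsatisfiable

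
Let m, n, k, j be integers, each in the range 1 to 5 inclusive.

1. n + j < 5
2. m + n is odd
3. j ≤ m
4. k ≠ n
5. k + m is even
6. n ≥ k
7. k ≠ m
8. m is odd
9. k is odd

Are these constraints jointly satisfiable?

The assignment m = 3, n = 2, k = 1, j = 1 works:
  constraint 1 holds since n + j = 3.
  constraint 2 holds since m + n = 5 is odd.
  constraint 5 holds since k + m = 4 is even.
The rest check out directly.

Satisfiable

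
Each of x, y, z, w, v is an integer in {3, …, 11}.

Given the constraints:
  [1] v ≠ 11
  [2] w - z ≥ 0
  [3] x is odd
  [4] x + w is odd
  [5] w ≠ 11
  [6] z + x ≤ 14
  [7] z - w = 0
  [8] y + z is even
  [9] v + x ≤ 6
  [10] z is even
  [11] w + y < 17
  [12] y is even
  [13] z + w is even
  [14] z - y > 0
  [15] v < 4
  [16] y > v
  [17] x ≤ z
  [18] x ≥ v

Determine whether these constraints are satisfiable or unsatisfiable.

Setting (x, y, z, w, v) = (3, 6, 8, 8, 3) satisfies everything: constraint 2: w - z = 0; constraint 6: z + x = 11; constraint 7: z - w = 0, and the others follow.

Satisfiable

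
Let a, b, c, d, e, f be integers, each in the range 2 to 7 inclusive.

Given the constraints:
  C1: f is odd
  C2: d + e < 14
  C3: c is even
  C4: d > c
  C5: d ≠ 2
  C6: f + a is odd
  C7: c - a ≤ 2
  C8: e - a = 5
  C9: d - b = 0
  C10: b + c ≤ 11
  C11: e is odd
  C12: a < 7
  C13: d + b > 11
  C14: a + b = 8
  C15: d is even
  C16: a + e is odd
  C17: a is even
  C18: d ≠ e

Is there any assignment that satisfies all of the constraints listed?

The assignment a = 2, b = 6, c = 4, d = 6, e = 7, f = 3 works:
  constraint 2 holds since d + e = 13.
  constraint 7 holds since c - a = 2.
The rest check out directly.

Satisfiable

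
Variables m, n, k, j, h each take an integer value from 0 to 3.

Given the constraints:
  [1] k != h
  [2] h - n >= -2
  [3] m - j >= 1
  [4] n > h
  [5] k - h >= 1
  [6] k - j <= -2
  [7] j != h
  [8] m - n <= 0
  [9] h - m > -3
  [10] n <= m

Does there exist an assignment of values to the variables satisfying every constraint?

Unsatisfiable

Constraints 2, 3, 5, 6, and 8 give k − h ≥ 1, h − n ≥ -2, n − m ≥ 0, m − j ≥ 1, j − k ≥ 2.
Adding all 5 inequalities: the left sides telescope to 0, and the right sides sum to 1 + (-2) + 0 + 1 + 2 = 2. So 0 ≥ 2, which is false.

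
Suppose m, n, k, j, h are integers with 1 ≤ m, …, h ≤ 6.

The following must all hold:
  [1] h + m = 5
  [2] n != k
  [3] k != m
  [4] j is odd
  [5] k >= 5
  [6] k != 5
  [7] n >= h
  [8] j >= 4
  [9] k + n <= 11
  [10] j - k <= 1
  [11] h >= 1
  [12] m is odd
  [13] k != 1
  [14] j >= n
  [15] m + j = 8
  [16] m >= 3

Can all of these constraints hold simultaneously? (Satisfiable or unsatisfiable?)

The assignment m = 3, n = 2, k = 6, j = 5, h = 2 works:
  constraint 1 holds since h + m = 5.
  constraint 9 holds since k + n = 8.
  constraint 10 holds since j - k = -1.
The rest check out directly.

Satisfiable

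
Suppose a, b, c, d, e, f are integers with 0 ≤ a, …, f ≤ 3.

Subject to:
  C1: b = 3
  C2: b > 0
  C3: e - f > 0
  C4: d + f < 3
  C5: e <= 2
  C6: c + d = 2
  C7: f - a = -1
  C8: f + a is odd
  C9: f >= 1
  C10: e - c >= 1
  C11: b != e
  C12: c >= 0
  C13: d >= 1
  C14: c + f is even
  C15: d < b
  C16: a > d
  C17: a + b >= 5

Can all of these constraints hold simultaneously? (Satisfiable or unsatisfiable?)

Satisfiable

Try a = 2, b = 3, c = 1, d = 1, e = 2, f = 1.
Check constraint 3: e - f = 1; constraint 4: d + f = 2. The remaining constraints are straightforward to verify.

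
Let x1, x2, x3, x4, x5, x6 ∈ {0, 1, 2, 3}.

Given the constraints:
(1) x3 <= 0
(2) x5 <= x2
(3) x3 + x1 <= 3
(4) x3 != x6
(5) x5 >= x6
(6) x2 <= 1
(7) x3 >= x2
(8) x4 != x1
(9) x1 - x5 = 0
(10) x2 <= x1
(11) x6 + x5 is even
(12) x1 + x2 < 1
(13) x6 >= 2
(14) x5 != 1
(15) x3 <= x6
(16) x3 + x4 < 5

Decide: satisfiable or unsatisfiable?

Unsatisfiable

From constraints 5 and 13: x5 ≥ x6 and x6 ≥ 2, so x5 ≥ 2. From constraints 2 and 6: x5 ≤ x2 and x2 ≤ 1, so x5 ≤ 1. But 1 < 2, so no value of x5 works.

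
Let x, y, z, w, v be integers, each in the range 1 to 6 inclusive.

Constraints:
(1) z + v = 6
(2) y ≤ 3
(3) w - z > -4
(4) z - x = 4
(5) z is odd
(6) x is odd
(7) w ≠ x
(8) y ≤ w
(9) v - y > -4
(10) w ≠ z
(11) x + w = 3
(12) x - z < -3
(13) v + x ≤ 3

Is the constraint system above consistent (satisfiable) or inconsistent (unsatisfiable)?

The assignment x = 1, y = 2, z = 5, w = 2, v = 1 works:
  constraint 1 holds since z + v = 6.
  constraint 3 holds since w - z = -3.
The rest check out directly.

Satisfiable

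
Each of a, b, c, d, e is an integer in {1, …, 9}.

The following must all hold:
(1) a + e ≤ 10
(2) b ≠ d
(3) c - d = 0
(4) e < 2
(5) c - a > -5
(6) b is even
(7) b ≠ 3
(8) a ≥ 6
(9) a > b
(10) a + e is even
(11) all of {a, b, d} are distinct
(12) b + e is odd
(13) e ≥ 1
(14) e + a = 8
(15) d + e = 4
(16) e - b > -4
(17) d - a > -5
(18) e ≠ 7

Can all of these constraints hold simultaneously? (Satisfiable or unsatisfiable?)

Satisfiable

Setting (a, b, c, d, e) = (7, 2, 3, 3, 1) satisfies everything: constraint 1: a + e = 8; constraint 3: c - d = 0, and the others follow.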